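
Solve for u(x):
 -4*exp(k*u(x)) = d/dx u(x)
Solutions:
 u(x) = Piecewise((log(1/(C1*k + 4*k*x))/k, Ne(k, 0)), (nan, True))
 u(x) = Piecewise((C1 - 4*x, Eq(k, 0)), (nan, True))


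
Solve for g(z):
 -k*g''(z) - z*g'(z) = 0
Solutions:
 g(z) = C1 + C2*sqrt(k)*erf(sqrt(2)*z*sqrt(1/k)/2)


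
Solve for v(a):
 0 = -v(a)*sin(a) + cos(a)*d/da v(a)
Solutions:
 v(a) = C1/cos(a)


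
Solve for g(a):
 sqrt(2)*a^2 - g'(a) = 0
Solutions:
 g(a) = C1 + sqrt(2)*a^3/3


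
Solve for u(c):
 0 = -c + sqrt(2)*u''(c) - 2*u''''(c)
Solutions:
 u(c) = C1 + C2*c + C3*exp(-2^(3/4)*c/2) + C4*exp(2^(3/4)*c/2) + sqrt(2)*c^3/12


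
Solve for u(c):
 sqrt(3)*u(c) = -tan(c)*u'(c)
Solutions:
 u(c) = C1/sin(c)^(sqrt(3))


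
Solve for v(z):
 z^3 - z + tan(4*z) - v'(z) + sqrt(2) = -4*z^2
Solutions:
 v(z) = C1 + z^4/4 + 4*z^3/3 - z^2/2 + sqrt(2)*z - log(cos(4*z))/4


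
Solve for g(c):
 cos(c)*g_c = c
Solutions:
 g(c) = C1 + Integral(c/cos(c), c)


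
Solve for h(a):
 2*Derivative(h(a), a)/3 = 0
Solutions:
 h(a) = C1


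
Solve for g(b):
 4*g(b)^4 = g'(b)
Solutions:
 g(b) = (-1/(C1 + 12*b))^(1/3)
 g(b) = (-1/(C1 + 4*b))^(1/3)*(-3^(2/3) - 3*3^(1/6)*I)/6
 g(b) = (-1/(C1 + 4*b))^(1/3)*(-3^(2/3) + 3*3^(1/6)*I)/6


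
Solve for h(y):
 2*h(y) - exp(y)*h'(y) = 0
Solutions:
 h(y) = C1*exp(-2*exp(-y))


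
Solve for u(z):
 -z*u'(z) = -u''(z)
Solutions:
 u(z) = C1 + C2*erfi(sqrt(2)*z/2)


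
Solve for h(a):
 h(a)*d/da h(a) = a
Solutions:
 h(a) = -sqrt(C1 + a^2)
 h(a) = sqrt(C1 + a^2)


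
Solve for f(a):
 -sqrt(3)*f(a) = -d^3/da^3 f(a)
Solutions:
 f(a) = C3*exp(3^(1/6)*a) + (C1*sin(3^(2/3)*a/2) + C2*cos(3^(2/3)*a/2))*exp(-3^(1/6)*a/2)


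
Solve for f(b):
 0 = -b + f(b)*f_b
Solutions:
 f(b) = -sqrt(C1 + b^2)
 f(b) = sqrt(C1 + b^2)


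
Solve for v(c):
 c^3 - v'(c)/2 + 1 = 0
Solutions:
 v(c) = C1 + c^4/2 + 2*c


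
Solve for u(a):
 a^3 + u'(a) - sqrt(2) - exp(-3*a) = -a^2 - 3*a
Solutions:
 u(a) = C1 - a^4/4 - a^3/3 - 3*a^2/2 + sqrt(2)*a - exp(-3*a)/3


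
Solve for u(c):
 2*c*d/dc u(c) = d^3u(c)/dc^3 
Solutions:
 u(c) = C1 + Integral(C2*airyai(2^(1/3)*c) + C3*airybi(2^(1/3)*c), c)


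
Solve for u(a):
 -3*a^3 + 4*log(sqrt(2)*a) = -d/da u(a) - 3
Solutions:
 u(a) = C1 + 3*a^4/4 - 4*a*log(a) - a*log(4) + a


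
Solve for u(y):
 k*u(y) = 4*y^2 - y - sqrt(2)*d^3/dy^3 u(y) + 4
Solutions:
 u(y) = C1*exp(2^(5/6)*y*(-k)^(1/3)/2) + C2*exp(2^(5/6)*y*(-k)^(1/3)*(-1 + sqrt(3)*I)/4) + C3*exp(-2^(5/6)*y*(-k)^(1/3)*(1 + sqrt(3)*I)/4) + 4*y^2/k - y/k + 4/k


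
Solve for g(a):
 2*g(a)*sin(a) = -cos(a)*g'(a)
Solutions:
 g(a) = C1*cos(a)^2


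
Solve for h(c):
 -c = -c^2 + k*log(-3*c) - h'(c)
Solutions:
 h(c) = C1 - c^3/3 + c^2/2 + c*k*log(-c) + c*k*(-1 + log(3))


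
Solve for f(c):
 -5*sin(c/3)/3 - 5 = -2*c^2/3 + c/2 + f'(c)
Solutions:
 f(c) = C1 + 2*c^3/9 - c^2/4 - 5*c + 5*cos(c/3)


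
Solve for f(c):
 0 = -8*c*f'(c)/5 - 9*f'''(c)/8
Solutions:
 f(c) = C1 + Integral(C2*airyai(-4*75^(1/3)*c/15) + C3*airybi(-4*75^(1/3)*c/15), c)


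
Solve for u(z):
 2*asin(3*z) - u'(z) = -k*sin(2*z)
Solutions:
 u(z) = C1 - k*cos(2*z)/2 + 2*z*asin(3*z) + 2*sqrt(1 - 9*z^2)/3


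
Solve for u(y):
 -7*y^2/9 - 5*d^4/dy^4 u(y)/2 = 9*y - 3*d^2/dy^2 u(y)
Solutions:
 u(y) = C1 + C2*y + C3*exp(-sqrt(30)*y/5) + C4*exp(sqrt(30)*y/5) + 7*y^4/324 + y^3/2 + 35*y^2/162


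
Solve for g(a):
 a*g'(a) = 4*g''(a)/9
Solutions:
 g(a) = C1 + C2*erfi(3*sqrt(2)*a/4)


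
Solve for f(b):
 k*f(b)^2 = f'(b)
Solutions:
 f(b) = -1/(C1 + b*k)


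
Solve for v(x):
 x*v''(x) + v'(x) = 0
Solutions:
 v(x) = C1 + C2*log(x)


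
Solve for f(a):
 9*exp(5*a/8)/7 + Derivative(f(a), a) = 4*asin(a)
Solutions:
 f(a) = C1 + 4*a*asin(a) + 4*sqrt(1 - a^2) - 72*exp(5*a/8)/35


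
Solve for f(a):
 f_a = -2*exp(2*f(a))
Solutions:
 f(a) = log(-sqrt(-1/(C1 - 2*a))) - log(2)/2
 f(a) = log(-1/(C1 - 2*a))/2 - log(2)/2


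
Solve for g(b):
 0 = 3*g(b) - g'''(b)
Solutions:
 g(b) = C3*exp(3^(1/3)*b) + (C1*sin(3^(5/6)*b/2) + C2*cos(3^(5/6)*b/2))*exp(-3^(1/3)*b/2)


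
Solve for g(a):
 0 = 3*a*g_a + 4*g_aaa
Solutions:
 g(a) = C1 + Integral(C2*airyai(-6^(1/3)*a/2) + C3*airybi(-6^(1/3)*a/2), a)


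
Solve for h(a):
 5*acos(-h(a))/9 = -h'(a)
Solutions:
 Integral(1/acos(-_y), (_y, h(a))) = C1 - 5*a/9


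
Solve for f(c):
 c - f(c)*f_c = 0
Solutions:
 f(c) = -sqrt(C1 + c^2)
 f(c) = sqrt(C1 + c^2)


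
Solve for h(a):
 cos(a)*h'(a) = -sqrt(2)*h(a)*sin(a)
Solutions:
 h(a) = C1*cos(a)^(sqrt(2))


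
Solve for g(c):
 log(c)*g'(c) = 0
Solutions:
 g(c) = C1


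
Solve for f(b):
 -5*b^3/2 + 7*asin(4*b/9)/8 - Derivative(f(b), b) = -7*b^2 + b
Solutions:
 f(b) = C1 - 5*b^4/8 + 7*b^3/3 - b^2/2 + 7*b*asin(4*b/9)/8 + 7*sqrt(81 - 16*b^2)/32


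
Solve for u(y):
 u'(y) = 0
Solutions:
 u(y) = C1


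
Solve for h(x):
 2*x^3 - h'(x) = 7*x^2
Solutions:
 h(x) = C1 + x^4/2 - 7*x^3/3


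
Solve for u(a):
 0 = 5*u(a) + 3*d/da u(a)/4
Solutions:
 u(a) = C1*exp(-20*a/3)


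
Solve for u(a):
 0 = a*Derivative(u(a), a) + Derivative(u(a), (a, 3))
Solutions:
 u(a) = C1 + Integral(C2*airyai(-a) + C3*airybi(-a), a)


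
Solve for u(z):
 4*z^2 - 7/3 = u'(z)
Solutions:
 u(z) = C1 + 4*z^3/3 - 7*z/3


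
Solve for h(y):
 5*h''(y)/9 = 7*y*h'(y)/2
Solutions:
 h(y) = C1 + C2*erfi(3*sqrt(35)*y/10)


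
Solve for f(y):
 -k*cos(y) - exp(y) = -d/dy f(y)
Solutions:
 f(y) = C1 + k*sin(y) + exp(y)


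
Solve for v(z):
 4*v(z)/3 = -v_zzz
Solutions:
 v(z) = C3*exp(-6^(2/3)*z/3) + (C1*sin(2^(2/3)*3^(1/6)*z/2) + C2*cos(2^(2/3)*3^(1/6)*z/2))*exp(6^(2/3)*z/6)


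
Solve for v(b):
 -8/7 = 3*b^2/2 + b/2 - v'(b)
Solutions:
 v(b) = C1 + b^3/2 + b^2/4 + 8*b/7


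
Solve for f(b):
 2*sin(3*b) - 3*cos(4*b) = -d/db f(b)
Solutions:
 f(b) = C1 + 3*sin(4*b)/4 + 2*cos(3*b)/3


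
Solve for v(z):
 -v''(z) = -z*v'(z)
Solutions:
 v(z) = C1 + C2*erfi(sqrt(2)*z/2)


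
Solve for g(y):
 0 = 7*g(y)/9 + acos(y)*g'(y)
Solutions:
 g(y) = C1*exp(-7*Integral(1/acos(y), y)/9)


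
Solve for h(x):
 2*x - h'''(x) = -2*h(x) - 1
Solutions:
 h(x) = C3*exp(2^(1/3)*x) - x + (C1*sin(2^(1/3)*sqrt(3)*x/2) + C2*cos(2^(1/3)*sqrt(3)*x/2))*exp(-2^(1/3)*x/2) - 1/2


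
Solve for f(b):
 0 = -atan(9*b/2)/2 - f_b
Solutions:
 f(b) = C1 - b*atan(9*b/2)/2 + log(81*b^2 + 4)/18


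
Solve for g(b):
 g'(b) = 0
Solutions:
 g(b) = C1


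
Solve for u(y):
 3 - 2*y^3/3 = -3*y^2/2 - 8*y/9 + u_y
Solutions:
 u(y) = C1 - y^4/6 + y^3/2 + 4*y^2/9 + 3*y


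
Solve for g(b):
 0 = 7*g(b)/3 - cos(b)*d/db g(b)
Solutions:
 g(b) = C1*(sin(b) + 1)^(7/6)/(sin(b) - 1)^(7/6)


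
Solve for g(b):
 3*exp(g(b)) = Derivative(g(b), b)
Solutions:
 g(b) = log(-1/(C1 + 3*b))


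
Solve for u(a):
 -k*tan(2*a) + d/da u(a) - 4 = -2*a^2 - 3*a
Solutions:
 u(a) = C1 - 2*a^3/3 - 3*a^2/2 + 4*a - k*log(cos(2*a))/2


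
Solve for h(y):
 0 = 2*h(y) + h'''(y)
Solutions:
 h(y) = C3*exp(-2^(1/3)*y) + (C1*sin(2^(1/3)*sqrt(3)*y/2) + C2*cos(2^(1/3)*sqrt(3)*y/2))*exp(2^(1/3)*y/2)


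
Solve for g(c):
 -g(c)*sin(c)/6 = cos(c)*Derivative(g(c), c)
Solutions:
 g(c) = C1*cos(c)^(1/6)


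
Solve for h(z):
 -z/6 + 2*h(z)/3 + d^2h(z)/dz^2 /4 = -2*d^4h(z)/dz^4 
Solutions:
 h(z) = z/4 + (C1*sin(3^(3/4)*z*cos(atan(sqrt(759)/3)/2)/3) + C2*cos(3^(3/4)*z*cos(atan(sqrt(759)/3)/2)/3))*exp(-3^(3/4)*z*sin(atan(sqrt(759)/3)/2)/3) + (C3*sin(3^(3/4)*z*cos(atan(sqrt(759)/3)/2)/3) + C4*cos(3^(3/4)*z*cos(atan(sqrt(759)/3)/2)/3))*exp(3^(3/4)*z*sin(atan(sqrt(759)/3)/2)/3)


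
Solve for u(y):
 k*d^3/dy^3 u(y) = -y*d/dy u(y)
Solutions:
 u(y) = C1 + Integral(C2*airyai(y*(-1/k)^(1/3)) + C3*airybi(y*(-1/k)^(1/3)), y)


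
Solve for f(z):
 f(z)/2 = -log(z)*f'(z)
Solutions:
 f(z) = C1*exp(-li(z)/2)


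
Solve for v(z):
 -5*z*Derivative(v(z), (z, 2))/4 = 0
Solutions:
 v(z) = C1 + C2*z


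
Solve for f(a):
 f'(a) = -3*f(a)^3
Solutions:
 f(a) = -sqrt(2)*sqrt(-1/(C1 - 3*a))/2
 f(a) = sqrt(2)*sqrt(-1/(C1 - 3*a))/2


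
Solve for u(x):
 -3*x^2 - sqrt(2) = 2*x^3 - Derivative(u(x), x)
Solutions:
 u(x) = C1 + x^4/2 + x^3 + sqrt(2)*x


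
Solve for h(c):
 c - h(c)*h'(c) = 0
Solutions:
 h(c) = -sqrt(C1 + c^2)
 h(c) = sqrt(C1 + c^2)


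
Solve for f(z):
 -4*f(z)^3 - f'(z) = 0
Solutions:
 f(z) = -sqrt(2)*sqrt(-1/(C1 - 4*z))/2
 f(z) = sqrt(2)*sqrt(-1/(C1 - 4*z))/2


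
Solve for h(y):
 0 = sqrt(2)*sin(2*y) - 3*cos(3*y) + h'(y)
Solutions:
 h(y) = C1 + sin(3*y) + sqrt(2)*cos(2*y)/2


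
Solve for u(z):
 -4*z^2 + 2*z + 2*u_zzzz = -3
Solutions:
 u(z) = C1 + C2*z + C3*z^2 + C4*z^3 + z^6/180 - z^5/120 - z^4/16


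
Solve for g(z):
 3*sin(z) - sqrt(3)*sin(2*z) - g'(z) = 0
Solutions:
 g(z) = C1 - 3*cos(z) + sqrt(3)*cos(2*z)/2


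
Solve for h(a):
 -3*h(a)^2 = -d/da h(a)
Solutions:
 h(a) = -1/(C1 + 3*a)


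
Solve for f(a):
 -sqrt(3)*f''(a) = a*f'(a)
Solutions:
 f(a) = C1 + C2*erf(sqrt(2)*3^(3/4)*a/6)


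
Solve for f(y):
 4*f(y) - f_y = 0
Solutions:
 f(y) = C1*exp(4*y)


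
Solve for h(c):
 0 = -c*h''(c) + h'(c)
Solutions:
 h(c) = C1 + C2*c^2


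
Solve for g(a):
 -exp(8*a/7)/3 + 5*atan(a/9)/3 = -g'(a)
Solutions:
 g(a) = C1 - 5*a*atan(a/9)/3 + 7*exp(8*a/7)/24 + 15*log(a^2 + 81)/2


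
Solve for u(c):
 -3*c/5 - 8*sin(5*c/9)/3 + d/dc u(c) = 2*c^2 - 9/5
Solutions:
 u(c) = C1 + 2*c^3/3 + 3*c^2/10 - 9*c/5 - 24*cos(5*c/9)/5


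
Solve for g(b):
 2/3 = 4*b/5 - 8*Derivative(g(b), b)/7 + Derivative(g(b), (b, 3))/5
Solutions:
 g(b) = C1 + C2*exp(-2*sqrt(70)*b/7) + C3*exp(2*sqrt(70)*b/7) + 7*b^2/20 - 7*b/12


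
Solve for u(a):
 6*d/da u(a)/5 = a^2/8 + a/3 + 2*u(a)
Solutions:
 u(a) = C1*exp(5*a/3) - a^2/16 - 29*a/120 - 29/200


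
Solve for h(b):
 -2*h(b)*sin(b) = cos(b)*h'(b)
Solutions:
 h(b) = C1*cos(b)^2


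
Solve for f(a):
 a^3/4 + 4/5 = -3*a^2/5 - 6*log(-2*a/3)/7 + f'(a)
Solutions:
 f(a) = C1 + a^4/16 + a^3/5 + 6*a*log(-a)/7 + 2*a*(-15*log(3) - 1 + 15*log(2))/35


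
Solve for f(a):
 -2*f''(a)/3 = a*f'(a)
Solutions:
 f(a) = C1 + C2*erf(sqrt(3)*a/2)


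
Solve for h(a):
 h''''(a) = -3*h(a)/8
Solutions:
 h(a) = (C1*sin(2^(3/4)*3^(1/4)*a/4) + C2*cos(2^(3/4)*3^(1/4)*a/4))*exp(-2^(3/4)*3^(1/4)*a/4) + (C3*sin(2^(3/4)*3^(1/4)*a/4) + C4*cos(2^(3/4)*3^(1/4)*a/4))*exp(2^(3/4)*3^(1/4)*a/4)


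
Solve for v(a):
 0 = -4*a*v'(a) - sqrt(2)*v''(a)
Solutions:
 v(a) = C1 + C2*erf(2^(1/4)*a)


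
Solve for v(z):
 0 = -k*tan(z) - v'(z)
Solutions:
 v(z) = C1 + k*log(cos(z))


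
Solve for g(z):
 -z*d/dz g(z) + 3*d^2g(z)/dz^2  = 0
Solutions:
 g(z) = C1 + C2*erfi(sqrt(6)*z/6)


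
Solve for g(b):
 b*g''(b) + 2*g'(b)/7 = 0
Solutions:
 g(b) = C1 + C2*b^(5/7)


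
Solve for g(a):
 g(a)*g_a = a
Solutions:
 g(a) = -sqrt(C1 + a^2)
 g(a) = sqrt(C1 + a^2)


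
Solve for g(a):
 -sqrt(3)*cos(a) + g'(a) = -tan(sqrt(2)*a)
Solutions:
 g(a) = C1 + sqrt(2)*log(cos(sqrt(2)*a))/2 + sqrt(3)*sin(a)


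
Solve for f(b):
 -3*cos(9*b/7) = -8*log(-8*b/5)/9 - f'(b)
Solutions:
 f(b) = C1 - 8*b*log(-b)/9 - 8*b*log(2)/3 + 8*b/9 + 8*b*log(5)/9 + 7*sin(9*b/7)/3


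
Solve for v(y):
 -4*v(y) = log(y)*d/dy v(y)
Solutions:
 v(y) = C1*exp(-4*li(y))


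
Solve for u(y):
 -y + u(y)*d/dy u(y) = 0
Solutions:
 u(y) = -sqrt(C1 + y^2)
 u(y) = sqrt(C1 + y^2)


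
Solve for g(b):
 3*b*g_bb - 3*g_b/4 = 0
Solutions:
 g(b) = C1 + C2*b^(5/4)


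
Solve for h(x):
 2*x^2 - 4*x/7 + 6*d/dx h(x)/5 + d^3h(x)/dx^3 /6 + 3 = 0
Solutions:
 h(x) = C1 + C2*sin(6*sqrt(5)*x/5) + C3*cos(6*sqrt(5)*x/5) - 5*x^3/9 + 5*x^2/21 - 55*x/27


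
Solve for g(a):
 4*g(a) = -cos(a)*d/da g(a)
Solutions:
 g(a) = C1*(sin(a)^2 - 2*sin(a) + 1)/(sin(a)^2 + 2*sin(a) + 1)


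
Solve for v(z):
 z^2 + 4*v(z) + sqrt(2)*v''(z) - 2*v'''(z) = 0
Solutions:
 v(z) = C1*exp(z*(-18*(sqrt(2)/108 + 1 + sqrt(2)*sqrt(-1 + (sqrt(2) + 108)^2/2)/108)^(1/3) - 1/(sqrt(2)/108 + 1 + sqrt(2)*sqrt(-1 + (sqrt(2) + 108)^2/2)/108)^(1/3) + 6*sqrt(2))/36)*sin(sqrt(3)*z*(-18*(sqrt(2)/108 + 1 + sqrt(2)*sqrt(-1 + 1458*(-2 - sqrt(2)/54)^2)/108)^(1/3) + (sqrt(2)/108 + 1 + sqrt(2)*sqrt(-1 + 1458*(-2 - sqrt(2)/54)^2)/108)^(-1/3))/36) + C2*exp(z*(-18*(sqrt(2)/108 + 1 + sqrt(2)*sqrt(-1 + (sqrt(2) + 108)^2/2)/108)^(1/3) - 1/(sqrt(2)/108 + 1 + sqrt(2)*sqrt(-1 + (sqrt(2) + 108)^2/2)/108)^(1/3) + 6*sqrt(2))/36)*cos(sqrt(3)*z*(-18*(sqrt(2)/108 + 1 + sqrt(2)*sqrt(-1 + 1458*(-2 - sqrt(2)/54)^2)/108)^(1/3) + (sqrt(2)/108 + 1 + sqrt(2)*sqrt(-1 + 1458*(-2 - sqrt(2)/54)^2)/108)^(-1/3))/36) + C3*exp(z*(1/(18*(sqrt(2)/108 + 1 + sqrt(2)*sqrt(-1 + (sqrt(2) + 108)^2/2)/108)^(1/3)) + sqrt(2)/6 + (sqrt(2)/108 + 1 + sqrt(2)*sqrt(-1 + (sqrt(2) + 108)^2/2)/108)^(1/3))) - z^2/4 + sqrt(2)/8


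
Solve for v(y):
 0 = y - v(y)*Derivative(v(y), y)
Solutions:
 v(y) = -sqrt(C1 + y^2)
 v(y) = sqrt(C1 + y^2)


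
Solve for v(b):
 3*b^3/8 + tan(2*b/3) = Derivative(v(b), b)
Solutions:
 v(b) = C1 + 3*b^4/32 - 3*log(cos(2*b/3))/2


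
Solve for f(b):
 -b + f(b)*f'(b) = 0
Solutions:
 f(b) = -sqrt(C1 + b^2)
 f(b) = sqrt(C1 + b^2)


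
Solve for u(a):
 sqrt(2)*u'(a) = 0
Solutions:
 u(a) = C1


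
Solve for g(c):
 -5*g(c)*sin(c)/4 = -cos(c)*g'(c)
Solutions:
 g(c) = C1/cos(c)^(5/4)


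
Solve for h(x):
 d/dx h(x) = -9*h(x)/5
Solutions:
 h(x) = C1*exp(-9*x/5)


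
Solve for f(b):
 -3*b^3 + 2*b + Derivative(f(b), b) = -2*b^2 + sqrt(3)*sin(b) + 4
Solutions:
 f(b) = C1 + 3*b^4/4 - 2*b^3/3 - b^2 + 4*b - sqrt(3)*cos(b)


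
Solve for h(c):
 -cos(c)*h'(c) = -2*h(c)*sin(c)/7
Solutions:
 h(c) = C1/cos(c)^(2/7)


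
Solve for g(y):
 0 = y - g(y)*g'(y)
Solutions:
 g(y) = -sqrt(C1 + y^2)
 g(y) = sqrt(C1 + y^2)


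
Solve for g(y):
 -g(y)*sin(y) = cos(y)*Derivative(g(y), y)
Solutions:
 g(y) = C1*cos(y)


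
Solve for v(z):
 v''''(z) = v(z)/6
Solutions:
 v(z) = C1*exp(-6^(3/4)*z/6) + C2*exp(6^(3/4)*z/6) + C3*sin(6^(3/4)*z/6) + C4*cos(6^(3/4)*z/6)


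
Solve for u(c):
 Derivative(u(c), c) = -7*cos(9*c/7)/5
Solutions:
 u(c) = C1 - 49*sin(9*c/7)/45


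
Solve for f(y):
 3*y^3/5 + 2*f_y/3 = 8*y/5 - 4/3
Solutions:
 f(y) = C1 - 9*y^4/40 + 6*y^2/5 - 2*y


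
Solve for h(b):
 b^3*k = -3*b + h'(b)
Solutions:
 h(b) = C1 + b^4*k/4 + 3*b^2/2


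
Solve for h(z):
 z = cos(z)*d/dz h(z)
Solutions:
 h(z) = C1 + Integral(z/cos(z), z)


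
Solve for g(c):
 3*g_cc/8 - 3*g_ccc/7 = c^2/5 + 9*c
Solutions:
 g(c) = C1 + C2*c + C3*exp(7*c/8) + 2*c^4/45 + 1324*c^3/315 + 10592*c^2/735


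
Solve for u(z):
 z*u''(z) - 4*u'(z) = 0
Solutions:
 u(z) = C1 + C2*z^5


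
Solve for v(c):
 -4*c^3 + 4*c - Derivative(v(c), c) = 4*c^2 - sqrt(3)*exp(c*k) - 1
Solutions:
 v(c) = C1 - c^4 - 4*c^3/3 + 2*c^2 + c + sqrt(3)*exp(c*k)/k


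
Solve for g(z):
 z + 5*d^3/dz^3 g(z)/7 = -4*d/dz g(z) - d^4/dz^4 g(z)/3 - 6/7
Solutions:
 g(z) = C1 + C2*exp(z*(-10 + 25/(14*sqrt(24234) + 2183)^(1/3) + (14*sqrt(24234) + 2183)^(1/3))/14)*sin(sqrt(3)*z*(-(14*sqrt(24234) + 2183)^(1/3) + 25/(14*sqrt(24234) + 2183)^(1/3))/14) + C3*exp(z*(-10 + 25/(14*sqrt(24234) + 2183)^(1/3) + (14*sqrt(24234) + 2183)^(1/3))/14)*cos(sqrt(3)*z*(-(14*sqrt(24234) + 2183)^(1/3) + 25/(14*sqrt(24234) + 2183)^(1/3))/14) + C4*exp(-z*(25/(14*sqrt(24234) + 2183)^(1/3) + 5 + (14*sqrt(24234) + 2183)^(1/3))/7) - z^2/8 - 3*z/14


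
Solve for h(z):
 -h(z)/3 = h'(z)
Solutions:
 h(z) = C1*exp(-z/3)


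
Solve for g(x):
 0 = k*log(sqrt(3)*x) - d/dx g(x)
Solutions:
 g(x) = C1 + k*x*log(x) - k*x + k*x*log(3)/2


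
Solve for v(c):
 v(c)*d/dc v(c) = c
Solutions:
 v(c) = -sqrt(C1 + c^2)
 v(c) = sqrt(C1 + c^2)


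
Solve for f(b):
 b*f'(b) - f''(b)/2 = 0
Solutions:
 f(b) = C1 + C2*erfi(b)


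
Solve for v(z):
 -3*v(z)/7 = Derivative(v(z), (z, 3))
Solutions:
 v(z) = C3*exp(-3^(1/3)*7^(2/3)*z/7) + (C1*sin(3^(5/6)*7^(2/3)*z/14) + C2*cos(3^(5/6)*7^(2/3)*z/14))*exp(3^(1/3)*7^(2/3)*z/14)


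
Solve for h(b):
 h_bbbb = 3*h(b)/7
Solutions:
 h(b) = C1*exp(-3^(1/4)*7^(3/4)*b/7) + C2*exp(3^(1/4)*7^(3/4)*b/7) + C3*sin(3^(1/4)*7^(3/4)*b/7) + C4*cos(3^(1/4)*7^(3/4)*b/7)


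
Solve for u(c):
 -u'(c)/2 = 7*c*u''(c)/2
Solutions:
 u(c) = C1 + C2*c^(6/7)


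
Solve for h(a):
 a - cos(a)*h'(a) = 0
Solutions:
 h(a) = C1 + Integral(a/cos(a), a)


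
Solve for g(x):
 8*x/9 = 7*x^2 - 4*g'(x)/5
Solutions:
 g(x) = C1 + 35*x^3/12 - 5*x^2/9


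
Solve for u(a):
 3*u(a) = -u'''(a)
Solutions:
 u(a) = C3*exp(-3^(1/3)*a) + (C1*sin(3^(5/6)*a/2) + C2*cos(3^(5/6)*a/2))*exp(3^(1/3)*a/2)


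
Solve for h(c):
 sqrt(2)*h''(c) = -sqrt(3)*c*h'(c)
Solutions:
 h(c) = C1 + C2*erf(6^(1/4)*c/2)


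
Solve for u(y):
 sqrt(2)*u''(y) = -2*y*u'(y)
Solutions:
 u(y) = C1 + C2*erf(2^(3/4)*y/2)


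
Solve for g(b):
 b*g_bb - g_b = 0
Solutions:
 g(b) = C1 + C2*b^2


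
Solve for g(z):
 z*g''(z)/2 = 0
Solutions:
 g(z) = C1 + C2*z


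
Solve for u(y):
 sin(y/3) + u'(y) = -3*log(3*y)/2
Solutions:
 u(y) = C1 - 3*y*log(y)/2 - 3*y*log(3)/2 + 3*y/2 + 3*cos(y/3)


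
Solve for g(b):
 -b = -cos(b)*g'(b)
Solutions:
 g(b) = C1 + Integral(b/cos(b), b)


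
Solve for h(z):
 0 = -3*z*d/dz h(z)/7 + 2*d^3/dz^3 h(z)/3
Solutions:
 h(z) = C1 + Integral(C2*airyai(42^(2/3)*z/14) + C3*airybi(42^(2/3)*z/14), z)


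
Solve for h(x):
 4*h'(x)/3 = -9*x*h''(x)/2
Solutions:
 h(x) = C1 + C2*x^(19/27)


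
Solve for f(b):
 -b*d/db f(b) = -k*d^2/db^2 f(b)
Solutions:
 f(b) = C1 + C2*erf(sqrt(2)*b*sqrt(-1/k)/2)/sqrt(-1/k)


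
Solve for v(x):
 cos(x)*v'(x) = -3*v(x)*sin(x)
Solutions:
 v(x) = C1*cos(x)^3


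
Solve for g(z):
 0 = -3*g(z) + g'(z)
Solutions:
 g(z) = C1*exp(3*z)


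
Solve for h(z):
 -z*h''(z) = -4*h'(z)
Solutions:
 h(z) = C1 + C2*z^5


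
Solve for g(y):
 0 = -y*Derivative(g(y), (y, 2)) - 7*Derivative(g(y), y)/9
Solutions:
 g(y) = C1 + C2*y^(2/9)


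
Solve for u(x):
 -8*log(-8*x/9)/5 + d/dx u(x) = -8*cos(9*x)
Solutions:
 u(x) = C1 + 8*x*log(-x)/5 - 4*x*log(3) - 8*x/5 + 4*x*log(6)/5 + 4*x*log(2) - 8*sin(9*x)/9


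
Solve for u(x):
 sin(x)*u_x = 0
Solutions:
 u(x) = C1


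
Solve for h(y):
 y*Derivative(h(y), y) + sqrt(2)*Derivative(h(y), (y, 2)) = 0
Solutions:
 h(y) = C1 + C2*erf(2^(1/4)*y/2)


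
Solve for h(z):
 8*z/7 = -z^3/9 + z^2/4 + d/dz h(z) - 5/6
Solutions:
 h(z) = C1 + z^4/36 - z^3/12 + 4*z^2/7 + 5*z/6


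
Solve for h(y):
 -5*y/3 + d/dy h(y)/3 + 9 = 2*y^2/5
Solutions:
 h(y) = C1 + 2*y^3/5 + 5*y^2/2 - 27*y


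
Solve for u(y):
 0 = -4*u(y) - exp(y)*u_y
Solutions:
 u(y) = C1*exp(4*exp(-y))


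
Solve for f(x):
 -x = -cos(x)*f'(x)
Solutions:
 f(x) = C1 + Integral(x/cos(x), x)


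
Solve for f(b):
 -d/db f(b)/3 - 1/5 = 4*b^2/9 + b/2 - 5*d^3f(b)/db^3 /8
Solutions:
 f(b) = C1 + C2*exp(-2*sqrt(30)*b/15) + C3*exp(2*sqrt(30)*b/15) - 4*b^3/9 - 3*b^2/4 - 28*b/5


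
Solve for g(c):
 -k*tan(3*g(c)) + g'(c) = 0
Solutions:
 g(c) = -asin(C1*exp(3*c*k))/3 + pi/3
 g(c) = asin(C1*exp(3*c*k))/3


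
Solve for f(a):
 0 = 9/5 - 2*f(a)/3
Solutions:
 f(a) = 27/10


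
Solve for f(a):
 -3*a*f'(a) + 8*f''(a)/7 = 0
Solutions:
 f(a) = C1 + C2*erfi(sqrt(21)*a/4)


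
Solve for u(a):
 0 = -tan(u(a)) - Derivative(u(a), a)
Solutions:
 u(a) = pi - asin(C1*exp(-a))
 u(a) = asin(C1*exp(-a))


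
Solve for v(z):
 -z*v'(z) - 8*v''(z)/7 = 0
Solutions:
 v(z) = C1 + C2*erf(sqrt(7)*z/4)


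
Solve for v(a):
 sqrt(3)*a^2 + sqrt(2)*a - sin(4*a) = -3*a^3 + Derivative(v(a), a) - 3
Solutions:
 v(a) = C1 + 3*a^4/4 + sqrt(3)*a^3/3 + sqrt(2)*a^2/2 + 3*a + cos(4*a)/4


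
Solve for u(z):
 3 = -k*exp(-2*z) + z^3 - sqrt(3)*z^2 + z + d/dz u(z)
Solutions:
 u(z) = C1 - k*exp(-2*z)/2 - z^4/4 + sqrt(3)*z^3/3 - z^2/2 + 3*z


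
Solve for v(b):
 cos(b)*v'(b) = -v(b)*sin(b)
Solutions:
 v(b) = C1*cos(b)


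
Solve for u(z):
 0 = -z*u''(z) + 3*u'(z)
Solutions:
 u(z) = C1 + C2*z^4


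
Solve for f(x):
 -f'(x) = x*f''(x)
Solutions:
 f(x) = C1 + C2*log(x)


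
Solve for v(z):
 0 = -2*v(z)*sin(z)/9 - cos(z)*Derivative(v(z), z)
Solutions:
 v(z) = C1*cos(z)^(2/9)


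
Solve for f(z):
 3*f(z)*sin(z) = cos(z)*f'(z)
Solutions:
 f(z) = C1/cos(z)^3


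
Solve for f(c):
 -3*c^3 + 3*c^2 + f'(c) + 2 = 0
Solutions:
 f(c) = C1 + 3*c^4/4 - c^3 - 2*c


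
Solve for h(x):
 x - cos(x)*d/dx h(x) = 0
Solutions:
 h(x) = C1 + Integral(x/cos(x), x)


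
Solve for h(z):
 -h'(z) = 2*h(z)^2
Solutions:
 h(z) = 1/(C1 + 2*z)


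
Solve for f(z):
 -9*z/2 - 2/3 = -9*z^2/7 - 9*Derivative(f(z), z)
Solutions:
 f(z) = C1 - z^3/21 + z^2/4 + 2*z/27


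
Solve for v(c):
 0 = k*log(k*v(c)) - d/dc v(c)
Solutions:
 li(k*v(c))/k = C1 + c*k


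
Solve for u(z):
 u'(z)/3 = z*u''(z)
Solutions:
 u(z) = C1 + C2*z^(4/3)


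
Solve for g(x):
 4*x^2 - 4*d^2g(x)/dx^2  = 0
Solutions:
 g(x) = C1 + C2*x + x^4/12


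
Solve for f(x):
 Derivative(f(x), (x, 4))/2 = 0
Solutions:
 f(x) = C1 + C2*x + C3*x^2 + C4*x^3


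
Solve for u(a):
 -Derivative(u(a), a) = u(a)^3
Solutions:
 u(a) = -sqrt(2)*sqrt(-1/(C1 - a))/2
 u(a) = sqrt(2)*sqrt(-1/(C1 - a))/2


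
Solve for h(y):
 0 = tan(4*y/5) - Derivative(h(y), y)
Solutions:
 h(y) = C1 - 5*log(cos(4*y/5))/4


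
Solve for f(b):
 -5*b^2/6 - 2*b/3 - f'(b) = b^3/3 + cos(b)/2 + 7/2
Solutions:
 f(b) = C1 - b^4/12 - 5*b^3/18 - b^2/3 - 7*b/2 - sin(b)/2


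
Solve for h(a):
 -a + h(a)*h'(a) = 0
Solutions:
 h(a) = -sqrt(C1 + a^2)
 h(a) = sqrt(C1 + a^2)


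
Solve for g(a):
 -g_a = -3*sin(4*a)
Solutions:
 g(a) = C1 - 3*cos(4*a)/4


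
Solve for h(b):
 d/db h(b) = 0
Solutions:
 h(b) = C1


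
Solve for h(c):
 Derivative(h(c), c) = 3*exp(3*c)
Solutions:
 h(c) = C1 + exp(3*c)


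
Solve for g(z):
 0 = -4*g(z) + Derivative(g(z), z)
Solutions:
 g(z) = C1*exp(4*z)


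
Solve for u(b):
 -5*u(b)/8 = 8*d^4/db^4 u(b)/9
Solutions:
 u(b) = (C1*sin(sqrt(3)*5^(1/4)*b/4) + C2*cos(sqrt(3)*5^(1/4)*b/4))*exp(-sqrt(3)*5^(1/4)*b/4) + (C3*sin(sqrt(3)*5^(1/4)*b/4) + C4*cos(sqrt(3)*5^(1/4)*b/4))*exp(sqrt(3)*5^(1/4)*b/4)


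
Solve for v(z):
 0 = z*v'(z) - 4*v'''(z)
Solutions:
 v(z) = C1 + Integral(C2*airyai(2^(1/3)*z/2) + C3*airybi(2^(1/3)*z/2), z)


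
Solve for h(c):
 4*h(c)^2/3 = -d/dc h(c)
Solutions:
 h(c) = 3/(C1 + 4*c)


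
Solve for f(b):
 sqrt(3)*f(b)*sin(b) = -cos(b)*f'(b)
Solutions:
 f(b) = C1*cos(b)^(sqrt(3))


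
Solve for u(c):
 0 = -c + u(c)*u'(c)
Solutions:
 u(c) = -sqrt(C1 + c^2)
 u(c) = sqrt(C1 + c^2)


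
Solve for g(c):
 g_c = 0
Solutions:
 g(c) = C1


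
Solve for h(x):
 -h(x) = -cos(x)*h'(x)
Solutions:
 h(x) = C1*sqrt(sin(x) + 1)/sqrt(sin(x) - 1)


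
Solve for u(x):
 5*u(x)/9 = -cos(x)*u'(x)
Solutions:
 u(x) = C1*(sin(x) - 1)^(5/18)/(sin(x) + 1)^(5/18)


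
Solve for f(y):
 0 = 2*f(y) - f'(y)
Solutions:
 f(y) = C1*exp(2*y)


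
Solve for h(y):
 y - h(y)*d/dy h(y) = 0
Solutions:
 h(y) = -sqrt(C1 + y^2)
 h(y) = sqrt(C1 + y^2)


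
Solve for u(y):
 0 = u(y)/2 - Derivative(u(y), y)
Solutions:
 u(y) = C1*exp(y/2)


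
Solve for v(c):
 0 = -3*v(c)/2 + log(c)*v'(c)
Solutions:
 v(c) = C1*exp(3*li(c)/2)


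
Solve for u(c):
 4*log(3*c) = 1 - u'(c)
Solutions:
 u(c) = C1 - 4*c*log(c) - c*log(81) + 5*c


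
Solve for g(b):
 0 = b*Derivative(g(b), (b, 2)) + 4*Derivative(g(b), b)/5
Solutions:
 g(b) = C1 + C2*b^(1/5)


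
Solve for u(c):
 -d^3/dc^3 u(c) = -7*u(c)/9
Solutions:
 u(c) = C3*exp(21^(1/3)*c/3) + (C1*sin(3^(5/6)*7^(1/3)*c/6) + C2*cos(3^(5/6)*7^(1/3)*c/6))*exp(-21^(1/3)*c/6)


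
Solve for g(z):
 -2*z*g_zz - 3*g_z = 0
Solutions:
 g(z) = C1 + C2/sqrt(z)


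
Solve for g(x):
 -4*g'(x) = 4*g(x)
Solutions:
 g(x) = C1*exp(-x)


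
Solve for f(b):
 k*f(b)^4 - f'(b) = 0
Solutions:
 f(b) = (-1/(C1 + 3*b*k))^(1/3)
 f(b) = (-1/(C1 + b*k))^(1/3)*(-3^(2/3) - 3*3^(1/6)*I)/6
 f(b) = (-1/(C1 + b*k))^(1/3)*(-3^(2/3) + 3*3^(1/6)*I)/6


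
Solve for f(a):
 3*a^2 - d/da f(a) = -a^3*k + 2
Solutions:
 f(a) = C1 + a^4*k/4 + a^3 - 2*a


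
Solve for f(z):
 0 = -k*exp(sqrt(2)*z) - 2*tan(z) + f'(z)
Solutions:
 f(z) = C1 + sqrt(2)*k*exp(sqrt(2)*z)/2 - 2*log(cos(z))


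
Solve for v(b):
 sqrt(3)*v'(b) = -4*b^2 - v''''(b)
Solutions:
 v(b) = C1 + C4*exp(-3^(1/6)*b) - 4*sqrt(3)*b^3/9 + (C2*sin(3^(2/3)*b/2) + C3*cos(3^(2/3)*b/2))*exp(3^(1/6)*b/2)


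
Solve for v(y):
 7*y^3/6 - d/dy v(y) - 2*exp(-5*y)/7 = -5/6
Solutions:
 v(y) = C1 + 7*y^4/24 + 5*y/6 + 2*exp(-5*y)/35


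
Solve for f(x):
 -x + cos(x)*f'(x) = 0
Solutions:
 f(x) = C1 + Integral(x/cos(x), x)


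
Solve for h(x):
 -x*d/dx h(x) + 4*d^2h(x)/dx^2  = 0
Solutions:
 h(x) = C1 + C2*erfi(sqrt(2)*x/4)


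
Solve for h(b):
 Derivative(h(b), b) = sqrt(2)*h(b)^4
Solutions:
 h(b) = (-1/(C1 + 3*sqrt(2)*b))^(1/3)
 h(b) = (-1/(C1 + sqrt(2)*b))^(1/3)*(-3^(2/3) - 3*3^(1/6)*I)/6
 h(b) = (-1/(C1 + sqrt(2)*b))^(1/3)*(-3^(2/3) + 3*3^(1/6)*I)/6


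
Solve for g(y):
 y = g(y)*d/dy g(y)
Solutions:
 g(y) = -sqrt(C1 + y^2)
 g(y) = sqrt(C1 + y^2)


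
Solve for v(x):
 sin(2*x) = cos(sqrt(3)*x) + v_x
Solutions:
 v(x) = C1 - sqrt(3)*sin(sqrt(3)*x)/3 - cos(2*x)/2


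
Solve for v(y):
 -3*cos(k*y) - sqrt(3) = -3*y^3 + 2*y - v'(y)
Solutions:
 v(y) = C1 - 3*y^4/4 + y^2 + sqrt(3)*y + 3*sin(k*y)/k


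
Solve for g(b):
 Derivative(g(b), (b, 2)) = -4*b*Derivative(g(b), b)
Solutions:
 g(b) = C1 + C2*erf(sqrt(2)*b)


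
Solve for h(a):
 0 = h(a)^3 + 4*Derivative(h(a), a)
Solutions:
 h(a) = -sqrt(2)*sqrt(-1/(C1 - a))
 h(a) = sqrt(2)*sqrt(-1/(C1 - a))


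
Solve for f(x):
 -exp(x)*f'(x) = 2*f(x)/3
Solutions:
 f(x) = C1*exp(2*exp(-x)/3)


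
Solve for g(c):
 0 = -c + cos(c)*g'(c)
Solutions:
 g(c) = C1 + Integral(c/cos(c), c)


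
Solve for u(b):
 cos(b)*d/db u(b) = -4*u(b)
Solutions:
 u(b) = C1*(sin(b)^2 - 2*sin(b) + 1)/(sin(b)^2 + 2*sin(b) + 1)


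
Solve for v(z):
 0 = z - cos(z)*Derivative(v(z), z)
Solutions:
 v(z) = C1 + Integral(z/cos(z), z)


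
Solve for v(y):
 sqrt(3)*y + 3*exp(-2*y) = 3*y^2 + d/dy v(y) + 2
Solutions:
 v(y) = C1 - y^3 + sqrt(3)*y^2/2 - 2*y - 3*exp(-2*y)/2


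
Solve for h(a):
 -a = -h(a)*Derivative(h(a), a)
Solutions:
 h(a) = -sqrt(C1 + a^2)
 h(a) = sqrt(C1 + a^2)


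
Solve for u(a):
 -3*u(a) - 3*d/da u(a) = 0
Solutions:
 u(a) = C1*exp(-a)


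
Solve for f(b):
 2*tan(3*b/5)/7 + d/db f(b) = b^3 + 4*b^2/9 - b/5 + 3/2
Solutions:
 f(b) = C1 + b^4/4 + 4*b^3/27 - b^2/10 + 3*b/2 + 10*log(cos(3*b/5))/21


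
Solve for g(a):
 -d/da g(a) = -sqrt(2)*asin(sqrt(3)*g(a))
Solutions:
 Integral(1/asin(sqrt(3)*_y), (_y, g(a))) = C1 + sqrt(2)*a


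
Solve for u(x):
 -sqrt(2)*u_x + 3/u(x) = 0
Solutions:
 u(x) = -sqrt(C1 + 3*sqrt(2)*x)
 u(x) = sqrt(C1 + 3*sqrt(2)*x)


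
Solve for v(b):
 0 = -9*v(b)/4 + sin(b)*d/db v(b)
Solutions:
 v(b) = C1*(cos(b) - 1)^(9/8)/(cos(b) + 1)^(9/8)


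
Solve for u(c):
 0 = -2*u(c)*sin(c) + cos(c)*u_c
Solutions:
 u(c) = C1/cos(c)^2


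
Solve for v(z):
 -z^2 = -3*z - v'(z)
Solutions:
 v(z) = C1 + z^3/3 - 3*z^2/2


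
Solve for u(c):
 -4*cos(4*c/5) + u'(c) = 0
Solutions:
 u(c) = C1 + 5*sin(4*c/5)


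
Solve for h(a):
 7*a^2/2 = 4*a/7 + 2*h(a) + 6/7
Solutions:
 h(a) = 7*a^2/4 - 2*a/7 - 3/7


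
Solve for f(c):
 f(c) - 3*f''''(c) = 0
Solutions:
 f(c) = C1*exp(-3^(3/4)*c/3) + C2*exp(3^(3/4)*c/3) + C3*sin(3^(3/4)*c/3) + C4*cos(3^(3/4)*c/3)


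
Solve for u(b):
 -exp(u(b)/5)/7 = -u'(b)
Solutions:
 u(b) = 5*log(-1/(C1 + b)) + 5*log(35)


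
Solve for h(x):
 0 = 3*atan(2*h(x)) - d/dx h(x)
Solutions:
 Integral(1/atan(2*_y), (_y, h(x))) = C1 + 3*x


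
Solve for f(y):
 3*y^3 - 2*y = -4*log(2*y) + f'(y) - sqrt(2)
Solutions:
 f(y) = C1 + 3*y^4/4 - y^2 + 4*y*log(y) - 4*y + sqrt(2)*y + y*log(16)


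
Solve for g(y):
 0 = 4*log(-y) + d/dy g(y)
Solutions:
 g(y) = C1 - 4*y*log(-y) + 4*y


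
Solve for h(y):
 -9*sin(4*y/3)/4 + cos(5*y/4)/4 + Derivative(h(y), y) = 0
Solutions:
 h(y) = C1 - sin(5*y/4)/5 - 27*cos(4*y/3)/16


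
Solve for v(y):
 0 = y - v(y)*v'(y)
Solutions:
 v(y) = -sqrt(C1 + y^2)
 v(y) = sqrt(C1 + y^2)


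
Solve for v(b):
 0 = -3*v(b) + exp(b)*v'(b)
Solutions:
 v(b) = C1*exp(-3*exp(-b))


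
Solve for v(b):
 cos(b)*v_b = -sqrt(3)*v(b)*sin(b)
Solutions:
 v(b) = C1*cos(b)^(sqrt(3))


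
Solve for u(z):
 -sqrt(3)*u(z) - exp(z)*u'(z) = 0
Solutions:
 u(z) = C1*exp(sqrt(3)*exp(-z))


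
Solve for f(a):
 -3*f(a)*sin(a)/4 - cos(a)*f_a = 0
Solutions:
 f(a) = C1*cos(a)^(3/4)


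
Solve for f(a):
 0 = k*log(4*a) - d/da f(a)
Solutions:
 f(a) = C1 + a*k*log(a) - a*k + a*k*log(4)


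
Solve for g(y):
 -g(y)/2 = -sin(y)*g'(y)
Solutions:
 g(y) = C1*(cos(y) - 1)^(1/4)/(cos(y) + 1)^(1/4)


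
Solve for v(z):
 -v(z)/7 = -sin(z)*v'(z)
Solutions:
 v(z) = C1*(cos(z) - 1)^(1/14)/(cos(z) + 1)^(1/14)


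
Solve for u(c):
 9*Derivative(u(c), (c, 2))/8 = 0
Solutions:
 u(c) = C1 + C2*c


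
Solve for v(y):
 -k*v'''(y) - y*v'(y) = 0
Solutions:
 v(y) = C1 + Integral(C2*airyai(y*(-1/k)^(1/3)) + C3*airybi(y*(-1/k)^(1/3)), y)


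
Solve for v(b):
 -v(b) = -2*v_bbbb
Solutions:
 v(b) = C1*exp(-2^(3/4)*b/2) + C2*exp(2^(3/4)*b/2) + C3*sin(2^(3/4)*b/2) + C4*cos(2^(3/4)*b/2)


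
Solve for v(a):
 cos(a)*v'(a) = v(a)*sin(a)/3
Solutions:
 v(a) = C1/cos(a)^(1/3)


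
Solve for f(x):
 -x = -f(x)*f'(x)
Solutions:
 f(x) = -sqrt(C1 + x^2)
 f(x) = sqrt(C1 + x^2)


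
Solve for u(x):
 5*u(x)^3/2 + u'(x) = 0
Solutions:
 u(x) = -sqrt(-1/(C1 - 5*x))
 u(x) = sqrt(-1/(C1 - 5*x))


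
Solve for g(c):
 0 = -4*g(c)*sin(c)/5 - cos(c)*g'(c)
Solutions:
 g(c) = C1*cos(c)^(4/5)


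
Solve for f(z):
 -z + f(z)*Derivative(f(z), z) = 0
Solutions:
 f(z) = -sqrt(C1 + z^2)
 f(z) = sqrt(C1 + z^2)


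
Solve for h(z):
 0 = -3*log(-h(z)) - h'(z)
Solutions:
 -li(-h(z)) = C1 - 3*z


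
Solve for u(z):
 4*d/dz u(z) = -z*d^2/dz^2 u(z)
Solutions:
 u(z) = C1 + C2/z^3


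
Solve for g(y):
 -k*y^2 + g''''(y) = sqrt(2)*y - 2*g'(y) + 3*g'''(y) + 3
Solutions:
 g(y) = C1 + k*y^3/6 + 3*k*y/2 + sqrt(2)*y^2/4 + 3*y/2 + (C2 + C3*exp(-sqrt(3)*y) + C4*exp(sqrt(3)*y))*exp(y)


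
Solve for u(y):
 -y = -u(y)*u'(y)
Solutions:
 u(y) = -sqrt(C1 + y^2)
 u(y) = sqrt(C1 + y^2)


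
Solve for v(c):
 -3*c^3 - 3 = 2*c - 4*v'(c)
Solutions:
 v(c) = C1 + 3*c^4/16 + c^2/4 + 3*c/4


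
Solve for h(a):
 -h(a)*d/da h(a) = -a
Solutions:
 h(a) = -sqrt(C1 + a^2)
 h(a) = sqrt(C1 + a^2)


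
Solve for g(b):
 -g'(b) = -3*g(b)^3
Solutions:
 g(b) = -sqrt(2)*sqrt(-1/(C1 + 3*b))/2
 g(b) = sqrt(2)*sqrt(-1/(C1 + 3*b))/2


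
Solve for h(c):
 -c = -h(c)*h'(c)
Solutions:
 h(c) = -sqrt(C1 + c^2)
 h(c) = sqrt(C1 + c^2)


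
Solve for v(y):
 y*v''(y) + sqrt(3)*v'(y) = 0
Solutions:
 v(y) = C1 + C2*y^(1 - sqrt(3))


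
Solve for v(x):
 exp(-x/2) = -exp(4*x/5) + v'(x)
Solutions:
 v(x) = C1 + 5*exp(4*x/5)/4 - 2*exp(-x/2)


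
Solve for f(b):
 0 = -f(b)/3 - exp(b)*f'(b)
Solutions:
 f(b) = C1*exp(exp(-b)/3)


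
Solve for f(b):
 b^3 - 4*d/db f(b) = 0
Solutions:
 f(b) = C1 + b^4/16


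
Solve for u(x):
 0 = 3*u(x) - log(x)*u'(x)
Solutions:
 u(x) = C1*exp(3*li(x))


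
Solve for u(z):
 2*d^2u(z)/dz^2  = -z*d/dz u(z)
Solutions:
 u(z) = C1 + C2*erf(z/2)


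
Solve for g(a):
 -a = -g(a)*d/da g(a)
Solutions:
 g(a) = -sqrt(C1 + a^2)
 g(a) = sqrt(C1 + a^2)


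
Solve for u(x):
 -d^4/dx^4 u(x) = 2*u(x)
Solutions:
 u(x) = (C1*sin(2^(3/4)*x/2) + C2*cos(2^(3/4)*x/2))*exp(-2^(3/4)*x/2) + (C3*sin(2^(3/4)*x/2) + C4*cos(2^(3/4)*x/2))*exp(2^(3/4)*x/2)


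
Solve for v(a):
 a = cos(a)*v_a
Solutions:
 v(a) = C1 + Integral(a/cos(a), a)


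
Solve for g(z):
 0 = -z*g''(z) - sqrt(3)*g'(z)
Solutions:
 g(z) = C1 + C2*z^(1 - sqrt(3))


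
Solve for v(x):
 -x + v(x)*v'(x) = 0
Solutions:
 v(x) = -sqrt(C1 + x^2)
 v(x) = sqrt(C1 + x^2)


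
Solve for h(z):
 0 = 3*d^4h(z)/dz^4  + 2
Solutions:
 h(z) = C1 + C2*z + C3*z^2 + C4*z^3 - z^4/36


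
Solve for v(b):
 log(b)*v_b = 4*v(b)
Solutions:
 v(b) = C1*exp(4*li(b))


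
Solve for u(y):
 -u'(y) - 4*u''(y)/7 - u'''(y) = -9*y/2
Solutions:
 u(y) = C1 + 9*y^2/4 - 18*y/7 + (C2*sin(3*sqrt(5)*y/7) + C3*cos(3*sqrt(5)*y/7))*exp(-2*y/7)


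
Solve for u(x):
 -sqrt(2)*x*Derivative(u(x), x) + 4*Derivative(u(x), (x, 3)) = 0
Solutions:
 u(x) = C1 + Integral(C2*airyai(sqrt(2)*x/2) + C3*airybi(sqrt(2)*x/2), x)


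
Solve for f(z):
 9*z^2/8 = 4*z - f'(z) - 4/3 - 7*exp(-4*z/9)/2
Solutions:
 f(z) = C1 - 3*z^3/8 + 2*z^2 - 4*z/3 + 63*exp(-4*z/9)/8


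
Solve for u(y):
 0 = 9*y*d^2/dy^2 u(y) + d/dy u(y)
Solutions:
 u(y) = C1 + C2*y^(8/9)


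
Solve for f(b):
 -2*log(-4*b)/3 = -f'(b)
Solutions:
 f(b) = C1 + 2*b*log(-b)/3 + 2*b*(-1 + 2*log(2))/3


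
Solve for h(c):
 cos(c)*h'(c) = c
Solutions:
 h(c) = C1 + Integral(c/cos(c), c)


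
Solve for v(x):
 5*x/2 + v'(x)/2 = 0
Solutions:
 v(x) = C1 - 5*x^2/2


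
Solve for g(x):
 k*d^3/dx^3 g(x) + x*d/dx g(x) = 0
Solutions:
 g(x) = C1 + Integral(C2*airyai(x*(-1/k)^(1/3)) + C3*airybi(x*(-1/k)^(1/3)), x)


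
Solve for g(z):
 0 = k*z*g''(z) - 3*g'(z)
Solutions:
 g(z) = C1 + z^(((re(k) + 3)*re(k) + im(k)^2)/(re(k)^2 + im(k)^2))*(C2*sin(3*log(z)*Abs(im(k))/(re(k)^2 + im(k)^2)) + C3*cos(3*log(z)*im(k)/(re(k)^2 + im(k)^2)))


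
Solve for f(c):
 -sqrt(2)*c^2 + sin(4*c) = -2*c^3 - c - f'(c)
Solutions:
 f(c) = C1 - c^4/2 + sqrt(2)*c^3/3 - c^2/2 + cos(4*c)/4


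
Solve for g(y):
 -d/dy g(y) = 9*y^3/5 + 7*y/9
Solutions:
 g(y) = C1 - 9*y^4/20 - 7*y^2/18


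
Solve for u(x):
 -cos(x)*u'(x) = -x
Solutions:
 u(x) = C1 + Integral(x/cos(x), x)


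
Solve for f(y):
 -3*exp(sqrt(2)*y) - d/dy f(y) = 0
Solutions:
 f(y) = C1 - 3*sqrt(2)*exp(sqrt(2)*y)/2


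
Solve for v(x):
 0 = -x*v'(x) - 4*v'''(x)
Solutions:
 v(x) = C1 + Integral(C2*airyai(-2^(1/3)*x/2) + C3*airybi(-2^(1/3)*x/2), x)


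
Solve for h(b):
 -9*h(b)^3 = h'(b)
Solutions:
 h(b) = -sqrt(2)*sqrt(-1/(C1 - 9*b))/2
 h(b) = sqrt(2)*sqrt(-1/(C1 - 9*b))/2


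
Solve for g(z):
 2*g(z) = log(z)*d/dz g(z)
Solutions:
 g(z) = C1*exp(2*li(z))


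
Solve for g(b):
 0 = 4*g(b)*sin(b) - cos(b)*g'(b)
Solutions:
 g(b) = C1/cos(b)^4


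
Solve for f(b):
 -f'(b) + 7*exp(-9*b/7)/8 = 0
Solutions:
 f(b) = C1 - 49*exp(-9*b/7)/72


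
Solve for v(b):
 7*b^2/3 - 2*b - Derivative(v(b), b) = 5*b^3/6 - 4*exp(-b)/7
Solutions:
 v(b) = C1 - 5*b^4/24 + 7*b^3/9 - b^2 - 4*exp(-b)/7


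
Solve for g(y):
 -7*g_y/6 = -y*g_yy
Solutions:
 g(y) = C1 + C2*y^(13/6)


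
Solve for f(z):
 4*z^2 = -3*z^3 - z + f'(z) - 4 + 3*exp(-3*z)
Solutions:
 f(z) = C1 + 3*z^4/4 + 4*z^3/3 + z^2/2 + 4*z + exp(-3*z)


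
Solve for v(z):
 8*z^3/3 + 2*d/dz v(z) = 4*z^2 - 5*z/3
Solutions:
 v(z) = C1 - z^4/3 + 2*z^3/3 - 5*z^2/12


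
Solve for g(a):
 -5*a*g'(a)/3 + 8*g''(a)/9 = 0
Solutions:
 g(a) = C1 + C2*erfi(sqrt(15)*a/4)


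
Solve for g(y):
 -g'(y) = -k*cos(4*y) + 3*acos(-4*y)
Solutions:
 g(y) = C1 + k*sin(4*y)/4 - 3*y*acos(-4*y) - 3*sqrt(1 - 16*y^2)/4


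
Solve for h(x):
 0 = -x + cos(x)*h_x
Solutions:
 h(x) = C1 + Integral(x/cos(x), x)


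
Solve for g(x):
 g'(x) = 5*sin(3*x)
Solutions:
 g(x) = C1 - 5*cos(3*x)/3


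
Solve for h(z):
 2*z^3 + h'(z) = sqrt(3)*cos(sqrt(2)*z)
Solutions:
 h(z) = C1 - z^4/2 + sqrt(6)*sin(sqrt(2)*z)/2


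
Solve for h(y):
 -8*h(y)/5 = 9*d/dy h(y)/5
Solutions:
 h(y) = C1*exp(-8*y/9)


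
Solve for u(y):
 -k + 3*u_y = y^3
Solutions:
 u(y) = C1 + k*y/3 + y^4/12


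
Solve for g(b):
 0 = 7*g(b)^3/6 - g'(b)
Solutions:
 g(b) = -sqrt(3)*sqrt(-1/(C1 + 7*b))
 g(b) = sqrt(3)*sqrt(-1/(C1 + 7*b))


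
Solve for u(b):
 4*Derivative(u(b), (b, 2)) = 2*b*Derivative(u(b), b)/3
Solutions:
 u(b) = C1 + C2*erfi(sqrt(3)*b/6)


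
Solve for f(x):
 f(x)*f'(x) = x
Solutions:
 f(x) = -sqrt(C1 + x^2)
 f(x) = sqrt(C1 + x^2)


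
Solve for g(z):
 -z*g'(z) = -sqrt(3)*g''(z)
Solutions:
 g(z) = C1 + C2*erfi(sqrt(2)*3^(3/4)*z/6)


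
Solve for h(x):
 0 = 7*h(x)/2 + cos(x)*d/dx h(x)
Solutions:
 h(x) = C1*(sin(x) - 1)^(7/4)/(sin(x) + 1)^(7/4)


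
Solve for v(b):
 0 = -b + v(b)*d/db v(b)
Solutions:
 v(b) = -sqrt(C1 + b^2)
 v(b) = sqrt(C1 + b^2)


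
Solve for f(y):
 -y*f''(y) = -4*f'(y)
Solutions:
 f(y) = C1 + C2*y^5


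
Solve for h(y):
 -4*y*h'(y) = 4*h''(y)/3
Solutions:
 h(y) = C1 + C2*erf(sqrt(6)*y/2)


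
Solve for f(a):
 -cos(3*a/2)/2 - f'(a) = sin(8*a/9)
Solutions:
 f(a) = C1 - sin(3*a/2)/3 + 9*cos(8*a/9)/8


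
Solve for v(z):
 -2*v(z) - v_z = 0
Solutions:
 v(z) = C1*exp(-2*z)


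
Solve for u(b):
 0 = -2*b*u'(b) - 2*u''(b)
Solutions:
 u(b) = C1 + C2*erf(sqrt(2)*b/2)


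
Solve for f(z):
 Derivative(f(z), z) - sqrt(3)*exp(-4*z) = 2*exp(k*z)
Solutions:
 f(z) = C1 - sqrt(3)*exp(-4*z)/4 + 2*exp(k*z)/k


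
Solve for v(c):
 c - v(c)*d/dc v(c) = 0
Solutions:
 v(c) = -sqrt(C1 + c^2)
 v(c) = sqrt(C1 + c^2)


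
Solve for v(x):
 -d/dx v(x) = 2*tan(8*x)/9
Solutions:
 v(x) = C1 + log(cos(8*x))/36


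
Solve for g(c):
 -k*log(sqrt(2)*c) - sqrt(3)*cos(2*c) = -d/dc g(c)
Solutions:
 g(c) = C1 + c*k*(log(c) - 1) + c*k*log(2)/2 + sqrt(3)*sin(2*c)/2


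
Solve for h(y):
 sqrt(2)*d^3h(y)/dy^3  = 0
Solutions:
 h(y) = C1 + C2*y + C3*y^2


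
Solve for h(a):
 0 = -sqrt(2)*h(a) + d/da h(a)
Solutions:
 h(a) = C1*exp(sqrt(2)*a)


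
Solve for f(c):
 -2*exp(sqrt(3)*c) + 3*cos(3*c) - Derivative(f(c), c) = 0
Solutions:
 f(c) = C1 - 2*sqrt(3)*exp(sqrt(3)*c)/3 + sin(3*c)


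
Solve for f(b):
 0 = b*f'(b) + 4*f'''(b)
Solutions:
 f(b) = C1 + Integral(C2*airyai(-2^(1/3)*b/2) + C3*airybi(-2^(1/3)*b/2), b)


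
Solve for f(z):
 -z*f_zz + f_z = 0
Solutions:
 f(z) = C1 + C2*z^2


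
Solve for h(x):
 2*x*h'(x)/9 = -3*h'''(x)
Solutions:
 h(x) = C1 + Integral(C2*airyai(-2^(1/3)*x/3) + C3*airybi(-2^(1/3)*x/3), x)


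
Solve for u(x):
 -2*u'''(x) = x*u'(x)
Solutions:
 u(x) = C1 + Integral(C2*airyai(-2^(2/3)*x/2) + C3*airybi(-2^(2/3)*x/2), x)


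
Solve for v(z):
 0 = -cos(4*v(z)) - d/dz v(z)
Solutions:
 v(z) = -asin((C1 + exp(8*z))/(C1 - exp(8*z)))/4 + pi/4
 v(z) = asin((C1 + exp(8*z))/(C1 - exp(8*z)))/4


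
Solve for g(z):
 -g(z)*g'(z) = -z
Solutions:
 g(z) = -sqrt(C1 + z^2)
 g(z) = sqrt(C1 + z^2)


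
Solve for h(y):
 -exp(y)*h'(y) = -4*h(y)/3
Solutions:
 h(y) = C1*exp(-4*exp(-y)/3)


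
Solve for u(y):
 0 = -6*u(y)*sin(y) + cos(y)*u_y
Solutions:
 u(y) = C1/cos(y)^6


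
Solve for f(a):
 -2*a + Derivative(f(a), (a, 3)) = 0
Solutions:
 f(a) = C1 + C2*a + C3*a^2 + a^4/12


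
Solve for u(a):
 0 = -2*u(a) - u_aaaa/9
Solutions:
 u(a) = (C1*sin(2^(3/4)*sqrt(3)*a/2) + C2*cos(2^(3/4)*sqrt(3)*a/2))*exp(-2^(3/4)*sqrt(3)*a/2) + (C3*sin(2^(3/4)*sqrt(3)*a/2) + C4*cos(2^(3/4)*sqrt(3)*a/2))*exp(2^(3/4)*sqrt(3)*a/2)


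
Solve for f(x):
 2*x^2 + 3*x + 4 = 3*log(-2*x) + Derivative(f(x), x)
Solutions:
 f(x) = C1 + 2*x^3/3 + 3*x^2/2 - 3*x*log(-x) + x*(7 - 3*log(2))
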